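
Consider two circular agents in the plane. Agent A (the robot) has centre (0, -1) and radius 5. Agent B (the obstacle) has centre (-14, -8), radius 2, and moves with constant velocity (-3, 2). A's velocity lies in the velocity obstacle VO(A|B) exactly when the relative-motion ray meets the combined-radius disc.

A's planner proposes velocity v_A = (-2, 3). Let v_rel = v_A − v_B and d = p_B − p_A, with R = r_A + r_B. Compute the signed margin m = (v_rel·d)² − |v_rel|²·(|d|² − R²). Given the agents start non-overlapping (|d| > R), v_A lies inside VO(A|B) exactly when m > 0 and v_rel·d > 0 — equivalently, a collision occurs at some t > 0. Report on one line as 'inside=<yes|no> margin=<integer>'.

d = (-14, -7),  |d|² = 245;  R = 5+2 = 7,  c = 245−7² = 196
v_rel = (1, 1),  |v_rel|² = 2;  v_rel·d = (1)·(-14) + (1)·(-7) = -21
2·t² + 42·t + 196 = 0  ⇒  m = (-21)² − 2·196 = 49
m = 49 > 0,  v_rel·d = -21 < 0  ⇒  outside

inside=no margin=49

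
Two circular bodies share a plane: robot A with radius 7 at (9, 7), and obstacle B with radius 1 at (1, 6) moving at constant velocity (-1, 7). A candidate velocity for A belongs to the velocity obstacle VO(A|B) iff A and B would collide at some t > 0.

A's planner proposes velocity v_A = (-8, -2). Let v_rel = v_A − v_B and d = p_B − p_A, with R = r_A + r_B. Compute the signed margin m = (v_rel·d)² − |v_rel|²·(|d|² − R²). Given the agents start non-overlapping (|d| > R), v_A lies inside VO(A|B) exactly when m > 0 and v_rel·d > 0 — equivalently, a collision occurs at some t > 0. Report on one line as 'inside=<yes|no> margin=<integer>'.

d = (-8, -1),  |d|² = 65;  R = 7+1 = 8,  c = 65−8² = 1
v_rel = (-7, -9),  |v_rel|² = 130;  v_rel·d = (-7)·(-8) + (-9)·(-1) = 65
130·t² − 130·t + 1 = 0  ⇒  m = 65² − 130·1 = 4095
m = 4095 > 0,  v_rel·d = 65 > 0  ⇒  inside

inside=yes margin=4095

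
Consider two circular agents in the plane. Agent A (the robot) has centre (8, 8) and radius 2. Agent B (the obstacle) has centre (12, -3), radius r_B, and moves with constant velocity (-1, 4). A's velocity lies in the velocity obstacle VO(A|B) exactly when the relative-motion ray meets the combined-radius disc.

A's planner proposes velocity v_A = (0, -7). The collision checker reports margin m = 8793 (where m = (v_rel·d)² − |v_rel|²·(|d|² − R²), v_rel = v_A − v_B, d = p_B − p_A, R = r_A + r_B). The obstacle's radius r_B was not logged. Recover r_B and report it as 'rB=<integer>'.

m = 8793
d = (4, -11);  v_rel = (1, -11),  |v_rel|² = 122
v_rel×d = (1)·(-11) − (-11)·(4) = 33
since m = R²·122 − 33²:  R² = (1089 + 8793) / 122 = 81
R = √81 = 9  ⇒  r_B = 9 − 2 = 7

rB=7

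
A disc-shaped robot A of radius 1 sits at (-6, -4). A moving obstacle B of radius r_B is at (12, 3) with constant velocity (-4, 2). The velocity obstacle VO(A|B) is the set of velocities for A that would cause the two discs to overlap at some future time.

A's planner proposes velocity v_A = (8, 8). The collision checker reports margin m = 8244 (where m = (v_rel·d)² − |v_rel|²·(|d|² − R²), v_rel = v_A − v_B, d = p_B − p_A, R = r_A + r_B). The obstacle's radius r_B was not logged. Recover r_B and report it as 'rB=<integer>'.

m = 8244
d = (18, 7);  v_rel = (12, 6),  |v_rel|² = 180
v_rel×d = (12)·(7) − (6)·(18) = -24
since m = R²·180 − (-24)²:  R² = (576 + 8244) / 180 = 49
R = √49 = 7  ⇒  r_B = 7 − 1 = 6

rB=6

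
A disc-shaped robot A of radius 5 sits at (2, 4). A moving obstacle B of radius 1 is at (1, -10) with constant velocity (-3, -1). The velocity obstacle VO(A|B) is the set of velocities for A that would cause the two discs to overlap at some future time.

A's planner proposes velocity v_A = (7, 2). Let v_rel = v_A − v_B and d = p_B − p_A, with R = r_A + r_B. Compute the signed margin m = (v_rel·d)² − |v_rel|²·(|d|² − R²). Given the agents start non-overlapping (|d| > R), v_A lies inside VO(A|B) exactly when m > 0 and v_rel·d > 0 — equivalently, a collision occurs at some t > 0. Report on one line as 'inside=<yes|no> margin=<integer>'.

d = (-1, -14),  |d|² = 197;  R = 5+1 = 6,  c = 197−6² = 161
v_rel = (10, 3),  |v_rel|² = 109;  v_rel·d = (10)·(-1) + (3)·(-14) = -52
109·t² + 104·t + 161 = 0  ⇒  m = (-52)² − 109·161 = -14845
m = -14845 < 0,  v_rel·d = -52 < 0  ⇒  outside

inside=no margin=-14845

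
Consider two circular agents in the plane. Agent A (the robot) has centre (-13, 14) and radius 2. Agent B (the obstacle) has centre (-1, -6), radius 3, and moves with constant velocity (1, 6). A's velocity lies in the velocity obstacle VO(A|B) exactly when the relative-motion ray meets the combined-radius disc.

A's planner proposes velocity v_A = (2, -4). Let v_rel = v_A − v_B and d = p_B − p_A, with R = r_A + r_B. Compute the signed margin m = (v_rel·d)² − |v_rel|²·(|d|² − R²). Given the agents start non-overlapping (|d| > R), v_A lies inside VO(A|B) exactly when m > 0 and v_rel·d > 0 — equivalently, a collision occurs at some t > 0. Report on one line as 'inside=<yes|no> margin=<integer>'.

d = (12, -20),  |d|² = 544;  R = 2+3 = 5,  c = 544−5² = 519
v_rel = (1, -10),  |v_rel|² = 101;  v_rel·d = (1)·(12) + (-10)·(-20) = 212
101·t² − 424·t + 519 = 0  ⇒  m = 212² − 101·519 = -7475
m = -7475 < 0,  v_rel·d = 212 > 0  ⇒  outside

inside=no margin=-7475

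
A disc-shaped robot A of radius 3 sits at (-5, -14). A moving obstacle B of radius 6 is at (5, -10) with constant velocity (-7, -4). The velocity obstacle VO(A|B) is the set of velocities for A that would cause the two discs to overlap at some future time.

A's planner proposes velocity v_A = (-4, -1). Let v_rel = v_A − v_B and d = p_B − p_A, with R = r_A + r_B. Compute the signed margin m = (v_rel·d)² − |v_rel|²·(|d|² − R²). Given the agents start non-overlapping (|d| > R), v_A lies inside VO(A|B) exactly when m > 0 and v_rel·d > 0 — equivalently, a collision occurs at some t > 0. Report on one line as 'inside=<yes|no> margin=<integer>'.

d = (10, 4),  |d|² = 116;  R = 3+6 = 9,  c = 116−9² = 35
v_rel = (3, 3),  |v_rel|² = 18;  v_rel·d = (3)·(10) + (3)·(4) = 42
18·t² − 84·t + 35 = 0  ⇒  m = 42² − 18·35 = 1134
m = 1134 > 0,  v_rel·d = 42 > 0  ⇒  inside

inside=yes margin=1134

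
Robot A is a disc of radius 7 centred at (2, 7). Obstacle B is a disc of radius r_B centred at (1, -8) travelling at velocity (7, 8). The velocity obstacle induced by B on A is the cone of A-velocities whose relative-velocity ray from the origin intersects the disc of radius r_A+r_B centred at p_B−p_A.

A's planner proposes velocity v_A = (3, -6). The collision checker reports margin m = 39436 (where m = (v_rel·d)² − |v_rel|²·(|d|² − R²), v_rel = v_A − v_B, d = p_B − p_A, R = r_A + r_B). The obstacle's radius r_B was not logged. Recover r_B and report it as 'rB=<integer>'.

m = 39436
d = (-1, -15);  v_rel = (-4, -14),  |v_rel|² = 212
v_rel×d = (-4)·(-15) − (-14)·(-1) = 46
since m = R²·212 − 46²:  R² = (2116 + 39436) / 212 = 196
R = √196 = 14  ⇒  r_B = 14 − 7 = 7

rB=7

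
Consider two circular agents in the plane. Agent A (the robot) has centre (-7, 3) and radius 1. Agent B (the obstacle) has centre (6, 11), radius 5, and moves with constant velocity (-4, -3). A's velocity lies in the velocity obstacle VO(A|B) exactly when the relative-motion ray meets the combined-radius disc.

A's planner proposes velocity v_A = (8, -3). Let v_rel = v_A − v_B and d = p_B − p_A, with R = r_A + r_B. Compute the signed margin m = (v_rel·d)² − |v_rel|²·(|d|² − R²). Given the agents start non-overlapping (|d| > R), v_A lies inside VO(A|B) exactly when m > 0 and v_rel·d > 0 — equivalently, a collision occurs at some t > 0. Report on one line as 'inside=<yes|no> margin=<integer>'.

d = (13, 8),  |d|² = 233;  R = 1+5 = 6,  c = 233−6² = 197
v_rel = (12, 0),  |v_rel|² = 144;  v_rel·d = (12)·(13) + (0)·(8) = 156
144·t² − 312·t + 197 = 0  ⇒  m = 156² − 144·197 = -4032
m = -4032 < 0,  v_rel·d = 156 > 0  ⇒  outside

inside=no margin=-4032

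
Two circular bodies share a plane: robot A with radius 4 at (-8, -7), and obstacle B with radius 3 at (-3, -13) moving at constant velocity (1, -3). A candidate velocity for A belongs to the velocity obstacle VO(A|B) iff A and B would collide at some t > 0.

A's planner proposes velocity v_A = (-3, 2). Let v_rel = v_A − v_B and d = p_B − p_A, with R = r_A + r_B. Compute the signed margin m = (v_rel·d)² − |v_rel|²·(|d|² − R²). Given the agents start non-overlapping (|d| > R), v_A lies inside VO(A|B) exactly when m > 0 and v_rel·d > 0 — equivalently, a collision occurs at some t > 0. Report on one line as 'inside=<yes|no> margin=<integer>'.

d = (5, -6),  |d|² = 61;  R = 4+3 = 7,  c = 61−7² = 12
v_rel = (-4, 5),  |v_rel|² = 41;  v_rel·d = (-4)·(5) + (5)·(-6) = -50
41·t² + 100·t + 12 = 0  ⇒  m = (-50)² − 41·12 = 2008
m = 2008 > 0,  v_rel·d = -50 < 0  ⇒  outside

inside=no margin=2008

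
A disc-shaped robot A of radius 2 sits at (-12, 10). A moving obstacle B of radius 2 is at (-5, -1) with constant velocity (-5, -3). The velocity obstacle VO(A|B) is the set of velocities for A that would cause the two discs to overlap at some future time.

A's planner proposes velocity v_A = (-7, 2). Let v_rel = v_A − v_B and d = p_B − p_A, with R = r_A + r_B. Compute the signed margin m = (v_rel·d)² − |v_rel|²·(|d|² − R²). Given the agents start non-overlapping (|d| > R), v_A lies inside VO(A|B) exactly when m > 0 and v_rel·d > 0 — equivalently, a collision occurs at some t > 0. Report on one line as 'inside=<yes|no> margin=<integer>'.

d = (7, -11),  |d|² = 170;  R = 2+2 = 4,  c = 170−4² = 154
v_rel = (-2, 5),  |v_rel|² = 29;  v_rel·d = (-2)·(7) + (5)·(-11) = -69
29·t² + 138·t + 154 = 0  ⇒  m = (-69)² − 29·154 = 295
m = 295 > 0,  v_rel·d = -69 < 0  ⇒  outside

inside=no margin=295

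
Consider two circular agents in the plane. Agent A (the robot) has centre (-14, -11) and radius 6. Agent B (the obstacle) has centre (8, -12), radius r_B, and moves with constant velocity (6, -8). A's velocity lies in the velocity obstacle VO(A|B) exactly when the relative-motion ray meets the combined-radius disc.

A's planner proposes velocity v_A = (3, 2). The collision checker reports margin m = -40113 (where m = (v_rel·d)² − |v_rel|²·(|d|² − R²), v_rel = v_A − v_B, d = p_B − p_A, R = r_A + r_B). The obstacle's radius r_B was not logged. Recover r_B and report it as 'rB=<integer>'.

m = -40113
d = (22, -1);  v_rel = (-3, 10),  |v_rel|² = 109
v_rel×d = (-3)·(-1) − (10)·(22) = -217
since m = R²·109 − (-217)²:  R² = (47089 + -40113) / 109 = 64
R = √64 = 8  ⇒  r_B = 8 − 6 = 2

rB=2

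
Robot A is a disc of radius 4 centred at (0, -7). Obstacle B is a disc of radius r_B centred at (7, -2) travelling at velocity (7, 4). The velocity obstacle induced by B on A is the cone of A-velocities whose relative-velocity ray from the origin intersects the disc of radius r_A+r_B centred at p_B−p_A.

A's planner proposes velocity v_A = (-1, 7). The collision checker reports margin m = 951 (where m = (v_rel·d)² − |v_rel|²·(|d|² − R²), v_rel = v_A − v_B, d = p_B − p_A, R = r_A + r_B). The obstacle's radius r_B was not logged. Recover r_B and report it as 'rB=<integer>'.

m = 951
d = (7, 5);  v_rel = (-8, 3),  |v_rel|² = 73
v_rel×d = (-8)·(5) − (3)·(7) = -61
since m = R²·73 − (-61)²:  R² = (3721 + 951) / 73 = 64
R = √64 = 8  ⇒  r_B = 8 − 4 = 4

rB=4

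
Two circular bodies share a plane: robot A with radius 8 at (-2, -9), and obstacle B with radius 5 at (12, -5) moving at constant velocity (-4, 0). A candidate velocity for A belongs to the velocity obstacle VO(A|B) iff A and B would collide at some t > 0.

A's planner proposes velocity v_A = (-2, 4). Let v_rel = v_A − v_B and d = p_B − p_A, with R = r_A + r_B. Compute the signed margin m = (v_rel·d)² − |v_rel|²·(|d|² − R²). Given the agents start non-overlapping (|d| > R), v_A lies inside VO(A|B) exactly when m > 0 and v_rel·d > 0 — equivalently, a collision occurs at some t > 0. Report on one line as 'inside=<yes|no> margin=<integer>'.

d = (14, 4),  |d|² = 212;  R = 8+5 = 13,  c = 212−13² = 43
v_rel = (2, 4),  |v_rel|² = 20;  v_rel·d = (2)·(14) + (4)·(4) = 44
20·t² − 88·t + 43 = 0  ⇒  m = 44² − 20·43 = 1076
m = 1076 > 0,  v_rel·d = 44 > 0  ⇒  inside

inside=yes margin=1076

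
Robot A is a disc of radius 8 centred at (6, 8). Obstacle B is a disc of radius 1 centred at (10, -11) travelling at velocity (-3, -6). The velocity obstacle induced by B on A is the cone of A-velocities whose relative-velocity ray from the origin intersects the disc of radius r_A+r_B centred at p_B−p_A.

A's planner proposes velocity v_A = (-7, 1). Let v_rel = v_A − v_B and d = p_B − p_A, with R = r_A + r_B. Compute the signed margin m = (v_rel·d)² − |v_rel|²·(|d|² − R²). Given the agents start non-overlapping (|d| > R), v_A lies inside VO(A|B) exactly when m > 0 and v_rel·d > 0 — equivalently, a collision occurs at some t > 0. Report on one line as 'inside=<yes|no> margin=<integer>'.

d = (4, -19),  |d|² = 377;  R = 8+1 = 9,  c = 377−9² = 296
v_rel = (-4, 7),  |v_rel|² = 65;  v_rel·d = (-4)·(4) + (7)·(-19) = -149
65·t² + 298·t + 296 = 0  ⇒  m = (-149)² − 65·296 = 2961
m = 2961 > 0,  v_rel·d = -149 < 0  ⇒  outside

inside=no margin=2961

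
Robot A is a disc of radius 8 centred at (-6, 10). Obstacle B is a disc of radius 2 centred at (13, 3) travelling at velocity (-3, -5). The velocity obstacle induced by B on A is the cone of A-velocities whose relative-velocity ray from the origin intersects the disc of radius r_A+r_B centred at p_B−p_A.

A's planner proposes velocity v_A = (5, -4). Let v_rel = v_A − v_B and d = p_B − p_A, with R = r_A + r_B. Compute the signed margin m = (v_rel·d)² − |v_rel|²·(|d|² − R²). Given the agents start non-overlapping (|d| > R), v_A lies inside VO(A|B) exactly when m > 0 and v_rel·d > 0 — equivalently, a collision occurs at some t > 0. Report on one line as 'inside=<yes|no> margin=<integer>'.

d = (19, -7),  |d|² = 410;  R = 8+2 = 10,  c = 410−10² = 310
v_rel = (8, 1),  |v_rel|² = 65;  v_rel·d = (8)·(19) + (1)·(-7) = 145
65·t² − 290·t + 310 = 0  ⇒  m = 145² − 65·310 = 875
m = 875 > 0,  v_rel·d = 145 > 0  ⇒  inside

inside=yes margin=875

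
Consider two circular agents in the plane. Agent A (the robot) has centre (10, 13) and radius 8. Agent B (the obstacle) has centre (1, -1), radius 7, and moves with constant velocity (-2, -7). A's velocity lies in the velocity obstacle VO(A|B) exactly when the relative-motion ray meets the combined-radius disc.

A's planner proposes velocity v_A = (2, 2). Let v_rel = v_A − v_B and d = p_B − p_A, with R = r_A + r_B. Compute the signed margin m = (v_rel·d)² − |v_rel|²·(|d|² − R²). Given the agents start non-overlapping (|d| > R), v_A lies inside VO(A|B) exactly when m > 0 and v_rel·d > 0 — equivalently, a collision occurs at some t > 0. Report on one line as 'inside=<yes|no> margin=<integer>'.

d = (-9, -14),  |d|² = 277;  R = 8+7 = 15,  c = 277−15² = 52
v_rel = (4, 9),  |v_rel|² = 97;  v_rel·d = (4)·(-9) + (9)·(-14) = -162
97·t² + 324·t + 52 = 0  ⇒  m = (-162)² − 97·52 = 21200
m = 21200 > 0,  v_rel·d = -162 < 0  ⇒  outside

inside=no margin=21200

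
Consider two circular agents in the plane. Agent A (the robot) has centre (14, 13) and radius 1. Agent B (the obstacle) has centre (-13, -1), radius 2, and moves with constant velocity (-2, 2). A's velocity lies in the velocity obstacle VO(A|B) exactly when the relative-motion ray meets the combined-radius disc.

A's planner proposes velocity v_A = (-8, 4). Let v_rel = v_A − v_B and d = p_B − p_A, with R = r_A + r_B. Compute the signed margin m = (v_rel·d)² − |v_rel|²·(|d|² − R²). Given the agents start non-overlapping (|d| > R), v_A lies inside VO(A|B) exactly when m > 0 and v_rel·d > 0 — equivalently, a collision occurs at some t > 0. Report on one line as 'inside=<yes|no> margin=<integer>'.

d = (-27, -14),  |d|² = 925;  R = 1+2 = 3,  c = 925−3² = 916
v_rel = (-6, 2),  |v_rel|² = 40;  v_rel·d = (-6)·(-27) + (2)·(-14) = 134
40·t² − 268·t + 916 = 0  ⇒  m = 134² − 40·916 = -18684
m = -18684 < 0,  v_rel·d = 134 > 0  ⇒  outside

inside=no margin=-18684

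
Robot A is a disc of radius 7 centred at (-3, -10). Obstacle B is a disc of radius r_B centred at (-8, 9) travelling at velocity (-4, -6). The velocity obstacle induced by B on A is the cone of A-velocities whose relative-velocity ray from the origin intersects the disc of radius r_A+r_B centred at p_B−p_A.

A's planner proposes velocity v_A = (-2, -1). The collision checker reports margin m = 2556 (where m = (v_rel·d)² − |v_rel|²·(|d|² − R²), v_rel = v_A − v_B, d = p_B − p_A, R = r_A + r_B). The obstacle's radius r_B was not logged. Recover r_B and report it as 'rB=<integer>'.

m = 2556
d = (-5, 19);  v_rel = (2, 5),  |v_rel|² = 29
v_rel×d = (2)·(19) − (5)·(-5) = 63
since m = R²·29 − 63²:  R² = (3969 + 2556) / 29 = 225
R = √225 = 15  ⇒  r_B = 15 − 7 = 8

rB=8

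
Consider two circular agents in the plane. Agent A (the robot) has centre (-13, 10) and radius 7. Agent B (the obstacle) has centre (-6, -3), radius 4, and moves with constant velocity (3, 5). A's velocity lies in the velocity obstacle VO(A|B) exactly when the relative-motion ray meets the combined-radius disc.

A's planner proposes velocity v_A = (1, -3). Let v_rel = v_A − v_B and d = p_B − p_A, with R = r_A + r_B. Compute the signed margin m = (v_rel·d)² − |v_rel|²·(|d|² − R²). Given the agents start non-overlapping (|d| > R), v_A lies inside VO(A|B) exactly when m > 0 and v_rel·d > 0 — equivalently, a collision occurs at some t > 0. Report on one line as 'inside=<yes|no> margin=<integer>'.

d = (7, -13),  |d|² = 218;  R = 7+4 = 11,  c = 218−11² = 97
v_rel = (-2, -8),  |v_rel|² = 68;  v_rel·d = (-2)·(7) + (-8)·(-13) = 90
68·t² − 180·t + 97 = 0  ⇒  m = 90² − 68·97 = 1504
m = 1504 > 0,  v_rel·d = 90 > 0  ⇒  inside

inside=yes margin=1504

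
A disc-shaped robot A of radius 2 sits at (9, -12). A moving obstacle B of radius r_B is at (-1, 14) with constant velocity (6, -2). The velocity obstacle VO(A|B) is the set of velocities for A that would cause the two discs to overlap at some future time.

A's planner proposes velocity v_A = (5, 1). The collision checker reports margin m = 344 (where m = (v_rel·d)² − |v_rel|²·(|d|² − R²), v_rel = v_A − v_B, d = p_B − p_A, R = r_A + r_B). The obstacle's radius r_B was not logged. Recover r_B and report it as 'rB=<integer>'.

m = 344
d = (-10, 26);  v_rel = (-1, 3),  |v_rel|² = 10
v_rel×d = (-1)·(26) − (3)·(-10) = 4
since m = R²·10 − 4²:  R² = (16 + 344) / 10 = 36
R = √36 = 6  ⇒  r_B = 6 − 2 = 4

rB=4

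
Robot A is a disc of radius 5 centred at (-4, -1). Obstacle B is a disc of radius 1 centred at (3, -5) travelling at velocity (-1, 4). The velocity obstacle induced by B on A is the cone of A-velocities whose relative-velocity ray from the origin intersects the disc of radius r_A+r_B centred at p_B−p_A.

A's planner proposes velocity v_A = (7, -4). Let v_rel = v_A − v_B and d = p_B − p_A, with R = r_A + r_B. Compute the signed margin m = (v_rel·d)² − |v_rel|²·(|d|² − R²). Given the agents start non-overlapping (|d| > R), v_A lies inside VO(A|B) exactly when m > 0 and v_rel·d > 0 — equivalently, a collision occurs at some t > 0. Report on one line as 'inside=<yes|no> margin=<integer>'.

d = (7, -4),  |d|² = 65;  R = 5+1 = 6,  c = 65−6² = 29
v_rel = (8, -8),  |v_rel|² = 128;  v_rel·d = (8)·(7) + (-8)·(-4) = 88
128·t² − 176·t + 29 = 0  ⇒  m = 88² − 128·29 = 4032
m = 4032 > 0,  v_rel·d = 88 > 0  ⇒  inside

inside=yes margin=4032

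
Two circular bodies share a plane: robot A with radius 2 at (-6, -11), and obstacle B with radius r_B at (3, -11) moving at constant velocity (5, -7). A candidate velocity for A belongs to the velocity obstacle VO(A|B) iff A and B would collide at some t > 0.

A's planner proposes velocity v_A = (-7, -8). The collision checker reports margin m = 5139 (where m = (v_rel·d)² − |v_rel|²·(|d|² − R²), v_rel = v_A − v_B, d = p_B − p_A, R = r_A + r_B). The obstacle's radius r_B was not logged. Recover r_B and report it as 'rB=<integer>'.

m = 5139
d = (9, 0);  v_rel = (-12, -1),  |v_rel|² = 145
v_rel×d = (-12)·(0) − (-1)·(9) = 9
since m = R²·145 − 9²:  R² = (81 + 5139) / 145 = 36
R = √36 = 6  ⇒  r_B = 6 − 2 = 4

rB=4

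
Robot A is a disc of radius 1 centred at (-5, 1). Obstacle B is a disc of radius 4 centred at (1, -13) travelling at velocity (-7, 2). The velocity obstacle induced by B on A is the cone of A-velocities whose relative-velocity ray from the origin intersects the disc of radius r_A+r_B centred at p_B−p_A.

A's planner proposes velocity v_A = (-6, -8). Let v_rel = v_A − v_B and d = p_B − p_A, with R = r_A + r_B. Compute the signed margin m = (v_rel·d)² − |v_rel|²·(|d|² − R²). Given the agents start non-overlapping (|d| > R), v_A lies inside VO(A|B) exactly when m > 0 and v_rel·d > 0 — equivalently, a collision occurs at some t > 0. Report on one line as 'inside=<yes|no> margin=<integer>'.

d = (6, -14),  |d|² = 232;  R = 1+4 = 5,  c = 232−5² = 207
v_rel = (1, -10),  |v_rel|² = 101;  v_rel·d = (1)·(6) + (-10)·(-14) = 146
101·t² − 292·t + 207 = 0  ⇒  m = 146² − 101·207 = 409
m = 409 > 0,  v_rel·d = 146 > 0  ⇒  inside

inside=yes margin=409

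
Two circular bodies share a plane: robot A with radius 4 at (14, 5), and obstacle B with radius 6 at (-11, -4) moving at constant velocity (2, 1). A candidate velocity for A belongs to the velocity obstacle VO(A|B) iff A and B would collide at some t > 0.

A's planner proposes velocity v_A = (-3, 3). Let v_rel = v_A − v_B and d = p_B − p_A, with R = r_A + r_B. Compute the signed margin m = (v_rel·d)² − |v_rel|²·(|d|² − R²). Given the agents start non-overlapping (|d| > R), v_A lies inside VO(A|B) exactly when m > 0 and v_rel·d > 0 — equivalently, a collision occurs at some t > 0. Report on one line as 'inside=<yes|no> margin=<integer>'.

d = (-25, -9),  |d|² = 706;  R = 4+6 = 10,  c = 706−10² = 606
v_rel = (-5, 2),  |v_rel|² = 29;  v_rel·d = (-5)·(-25) + (2)·(-9) = 107
29·t² − 214·t + 606 = 0  ⇒  m = 107² − 29·606 = -6125
m = -6125 < 0,  v_rel·d = 107 > 0  ⇒  outside

inside=no margin=-6125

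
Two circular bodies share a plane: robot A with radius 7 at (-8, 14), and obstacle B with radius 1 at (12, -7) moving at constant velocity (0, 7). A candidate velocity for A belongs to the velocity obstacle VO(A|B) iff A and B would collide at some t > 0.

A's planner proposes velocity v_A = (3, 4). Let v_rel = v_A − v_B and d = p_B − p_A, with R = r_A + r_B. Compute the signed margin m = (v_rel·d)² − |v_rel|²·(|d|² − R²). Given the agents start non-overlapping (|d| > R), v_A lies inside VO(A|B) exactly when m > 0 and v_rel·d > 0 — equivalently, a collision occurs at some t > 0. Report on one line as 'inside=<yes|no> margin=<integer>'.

d = (20, -21),  |d|² = 841;  R = 7+1 = 8,  c = 841−8² = 777
v_rel = (3, -3),  |v_rel|² = 18;  v_rel·d = (3)·(20) + (-3)·(-21) = 123
18·t² − 246·t + 777 = 0  ⇒  m = 123² − 18·777 = 1143
m = 1143 > 0,  v_rel·d = 123 > 0  ⇒  inside

inside=yes margin=1143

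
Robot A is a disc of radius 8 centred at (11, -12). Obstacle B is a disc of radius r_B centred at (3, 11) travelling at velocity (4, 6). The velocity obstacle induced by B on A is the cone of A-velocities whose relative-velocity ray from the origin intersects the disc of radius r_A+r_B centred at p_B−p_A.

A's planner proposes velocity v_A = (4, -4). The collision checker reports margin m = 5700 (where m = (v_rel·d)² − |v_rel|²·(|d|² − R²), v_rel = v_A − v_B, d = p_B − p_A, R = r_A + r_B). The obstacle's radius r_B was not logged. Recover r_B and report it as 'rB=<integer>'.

m = 5700
d = (-8, 23);  v_rel = (0, -10),  |v_rel|² = 100
v_rel×d = (0)·(23) − (-10)·(-8) = -80
since m = R²·100 − (-80)²:  R² = (6400 + 5700) / 100 = 121
R = √121 = 11  ⇒  r_B = 11 − 8 = 3

rB=3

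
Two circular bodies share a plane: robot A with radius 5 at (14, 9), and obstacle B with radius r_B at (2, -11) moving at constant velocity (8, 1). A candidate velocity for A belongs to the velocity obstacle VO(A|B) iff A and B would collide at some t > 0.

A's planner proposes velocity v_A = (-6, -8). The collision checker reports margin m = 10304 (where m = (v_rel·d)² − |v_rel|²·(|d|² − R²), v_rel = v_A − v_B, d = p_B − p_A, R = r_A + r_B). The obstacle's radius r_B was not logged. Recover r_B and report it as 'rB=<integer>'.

m = 10304
d = (-12, -20);  v_rel = (-14, -9),  |v_rel|² = 277
v_rel×d = (-14)·(-20) − (-9)·(-12) = 172
since m = R²·277 − 172²:  R² = (29584 + 10304) / 277 = 144
R = √144 = 12  ⇒  r_B = 12 − 5 = 7

rB=7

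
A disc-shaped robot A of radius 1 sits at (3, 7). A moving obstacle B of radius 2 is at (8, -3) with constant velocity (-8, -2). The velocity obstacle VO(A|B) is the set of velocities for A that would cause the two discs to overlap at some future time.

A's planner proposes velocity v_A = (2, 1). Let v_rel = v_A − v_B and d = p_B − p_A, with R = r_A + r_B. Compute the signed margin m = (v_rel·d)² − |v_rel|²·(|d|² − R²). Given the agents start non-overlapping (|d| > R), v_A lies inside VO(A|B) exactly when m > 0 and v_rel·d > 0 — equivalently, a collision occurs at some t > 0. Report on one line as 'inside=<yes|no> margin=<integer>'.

d = (5, -10),  |d|² = 125;  R = 1+2 = 3,  c = 125−3² = 116
v_rel = (10, 3),  |v_rel|² = 109;  v_rel·d = (10)·(5) + (3)·(-10) = 20
109·t² − 40·t + 116 = 0  ⇒  m = 20² − 109·116 = -12244
m = -12244 < 0,  v_rel·d = 20 > 0  ⇒  outside

inside=no margin=-12244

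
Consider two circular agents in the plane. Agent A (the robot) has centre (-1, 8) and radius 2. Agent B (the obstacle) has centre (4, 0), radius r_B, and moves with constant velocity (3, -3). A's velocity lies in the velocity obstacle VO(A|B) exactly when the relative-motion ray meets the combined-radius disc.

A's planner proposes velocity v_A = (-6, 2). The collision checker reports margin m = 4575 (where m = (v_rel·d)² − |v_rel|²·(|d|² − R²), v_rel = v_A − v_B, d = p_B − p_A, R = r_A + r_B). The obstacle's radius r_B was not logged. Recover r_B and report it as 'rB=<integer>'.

m = 4575
d = (5, -8);  v_rel = (-9, 5),  |v_rel|² = 106
v_rel×d = (-9)·(-8) − (5)·(5) = 47
since m = R²·106 − 47²:  R² = (2209 + 4575) / 106 = 64
R = √64 = 8  ⇒  r_B = 8 − 2 = 6

rB=6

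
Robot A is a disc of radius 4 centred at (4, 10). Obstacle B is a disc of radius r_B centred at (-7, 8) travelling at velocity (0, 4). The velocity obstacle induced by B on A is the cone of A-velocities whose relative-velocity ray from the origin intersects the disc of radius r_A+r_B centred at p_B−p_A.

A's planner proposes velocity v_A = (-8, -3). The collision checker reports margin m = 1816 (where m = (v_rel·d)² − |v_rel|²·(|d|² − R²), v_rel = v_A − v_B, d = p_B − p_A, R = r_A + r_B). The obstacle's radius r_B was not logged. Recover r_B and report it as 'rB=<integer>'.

m = 1816
d = (-11, -2);  v_rel = (-8, -7),  |v_rel|² = 113
v_rel×d = (-8)·(-2) − (-7)·(-11) = -61
since m = R²·113 − (-61)²:  R² = (3721 + 1816) / 113 = 49
R = √49 = 7  ⇒  r_B = 7 − 4 = 3

rB=3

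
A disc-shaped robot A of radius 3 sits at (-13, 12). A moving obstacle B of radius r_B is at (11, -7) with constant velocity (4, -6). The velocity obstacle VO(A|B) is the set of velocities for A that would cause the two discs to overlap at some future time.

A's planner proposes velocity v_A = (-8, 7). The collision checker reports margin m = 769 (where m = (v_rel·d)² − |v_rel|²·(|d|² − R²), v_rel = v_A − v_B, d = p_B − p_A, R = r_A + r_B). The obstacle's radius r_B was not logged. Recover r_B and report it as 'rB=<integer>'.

m = 769
d = (24, -19);  v_rel = (-12, 13),  |v_rel|² = 313
v_rel×d = (-12)·(-19) − (13)·(24) = -84
since m = R²·313 − (-84)²:  R² = (7056 + 769) / 313 = 25
R = √25 = 5  ⇒  r_B = 5 − 3 = 2

rB=2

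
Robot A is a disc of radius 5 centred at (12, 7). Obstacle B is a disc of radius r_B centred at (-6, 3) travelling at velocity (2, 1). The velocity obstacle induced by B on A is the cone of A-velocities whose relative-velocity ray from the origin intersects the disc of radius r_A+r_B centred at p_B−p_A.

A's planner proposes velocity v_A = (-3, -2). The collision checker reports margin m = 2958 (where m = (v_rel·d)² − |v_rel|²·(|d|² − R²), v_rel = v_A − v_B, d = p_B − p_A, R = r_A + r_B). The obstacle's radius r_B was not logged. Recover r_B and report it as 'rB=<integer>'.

m = 2958
d = (-18, -4);  v_rel = (-5, -3),  |v_rel|² = 34
v_rel×d = (-5)·(-4) − (-3)·(-18) = -34
since m = R²·34 − (-34)²:  R² = (1156 + 2958) / 34 = 121
R = √121 = 11  ⇒  r_B = 11 − 5 = 6

rB=6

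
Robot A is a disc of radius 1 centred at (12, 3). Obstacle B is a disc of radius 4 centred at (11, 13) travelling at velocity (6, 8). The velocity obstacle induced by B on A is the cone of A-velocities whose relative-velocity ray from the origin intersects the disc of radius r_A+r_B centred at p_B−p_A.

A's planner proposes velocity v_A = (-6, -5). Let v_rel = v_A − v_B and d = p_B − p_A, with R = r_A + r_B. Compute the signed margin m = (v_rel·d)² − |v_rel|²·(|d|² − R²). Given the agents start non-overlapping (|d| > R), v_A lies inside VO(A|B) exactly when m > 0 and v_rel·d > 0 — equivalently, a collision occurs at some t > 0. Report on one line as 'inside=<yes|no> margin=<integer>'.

d = (-1, 10),  |d|² = 101;  R = 1+4 = 5,  c = 101−5² = 76
v_rel = (-12, -13),  |v_rel|² = 313;  v_rel·d = (-12)·(-1) + (-13)·(10) = -118
313·t² + 236·t + 76 = 0  ⇒  m = (-118)² − 313·76 = -9864
m = -9864 < 0,  v_rel·d = -118 < 0  ⇒  outside

inside=no margin=-9864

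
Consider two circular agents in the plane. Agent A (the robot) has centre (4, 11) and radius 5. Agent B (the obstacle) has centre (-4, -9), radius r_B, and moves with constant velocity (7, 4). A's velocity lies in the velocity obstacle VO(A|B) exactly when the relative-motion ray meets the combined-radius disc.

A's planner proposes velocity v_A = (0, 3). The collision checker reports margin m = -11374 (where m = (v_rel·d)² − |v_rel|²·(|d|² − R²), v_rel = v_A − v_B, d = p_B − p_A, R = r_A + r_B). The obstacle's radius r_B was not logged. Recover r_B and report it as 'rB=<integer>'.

m = -11374
d = (-8, -20);  v_rel = (-7, -1),  |v_rel|² = 50
v_rel×d = (-7)·(-20) − (-1)·(-8) = 132
since m = R²·50 − 132²:  R² = (17424 + -11374) / 50 = 121
R = √121 = 11  ⇒  r_B = 11 − 5 = 6

rB=6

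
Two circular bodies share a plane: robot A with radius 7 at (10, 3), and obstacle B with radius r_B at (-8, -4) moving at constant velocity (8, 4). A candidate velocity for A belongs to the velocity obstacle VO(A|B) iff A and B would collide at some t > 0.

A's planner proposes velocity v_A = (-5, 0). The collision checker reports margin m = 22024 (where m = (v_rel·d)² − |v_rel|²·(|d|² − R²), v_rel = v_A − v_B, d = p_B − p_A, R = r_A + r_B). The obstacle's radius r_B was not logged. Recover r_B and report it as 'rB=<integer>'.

m = 22024
d = (-18, -7);  v_rel = (-13, -4),  |v_rel|² = 185
v_rel×d = (-13)·(-7) − (-4)·(-18) = 19
since m = R²·185 − 19²:  R² = (361 + 22024) / 185 = 121
R = √121 = 11  ⇒  r_B = 11 − 7 = 4

rB=4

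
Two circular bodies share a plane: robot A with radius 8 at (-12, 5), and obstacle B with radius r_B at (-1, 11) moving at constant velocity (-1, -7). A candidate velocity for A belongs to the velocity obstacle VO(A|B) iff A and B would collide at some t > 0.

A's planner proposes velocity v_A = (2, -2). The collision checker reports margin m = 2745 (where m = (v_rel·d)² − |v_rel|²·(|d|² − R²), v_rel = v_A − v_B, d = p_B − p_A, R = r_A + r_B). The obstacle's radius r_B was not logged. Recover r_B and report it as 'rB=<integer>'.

m = 2745
d = (11, 6);  v_rel = (3, 5),  |v_rel|² = 34
v_rel×d = (3)·(6) − (5)·(11) = -37
since m = R²·34 − (-37)²:  R² = (1369 + 2745) / 34 = 121
R = √121 = 11  ⇒  r_B = 11 − 8 = 3

rB=3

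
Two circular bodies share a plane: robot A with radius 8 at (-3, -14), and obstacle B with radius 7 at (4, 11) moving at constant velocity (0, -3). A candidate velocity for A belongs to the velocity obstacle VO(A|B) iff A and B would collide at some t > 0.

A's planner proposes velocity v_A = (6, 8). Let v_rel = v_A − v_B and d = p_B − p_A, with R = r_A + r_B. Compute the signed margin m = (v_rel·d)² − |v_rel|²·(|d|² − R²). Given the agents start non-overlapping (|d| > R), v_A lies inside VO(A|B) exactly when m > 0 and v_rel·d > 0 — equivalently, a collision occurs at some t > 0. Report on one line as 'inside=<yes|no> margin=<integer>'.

d = (7, 25),  |d|² = 674;  R = 8+7 = 15,  c = 674−15² = 449
v_rel = (6, 11),  |v_rel|² = 157;  v_rel·d = (6)·(7) + (11)·(25) = 317
157·t² − 634·t + 449 = 0  ⇒  m = 317² − 157·449 = 29996
m = 29996 > 0,  v_rel·d = 317 > 0  ⇒  inside

inside=yes margin=29996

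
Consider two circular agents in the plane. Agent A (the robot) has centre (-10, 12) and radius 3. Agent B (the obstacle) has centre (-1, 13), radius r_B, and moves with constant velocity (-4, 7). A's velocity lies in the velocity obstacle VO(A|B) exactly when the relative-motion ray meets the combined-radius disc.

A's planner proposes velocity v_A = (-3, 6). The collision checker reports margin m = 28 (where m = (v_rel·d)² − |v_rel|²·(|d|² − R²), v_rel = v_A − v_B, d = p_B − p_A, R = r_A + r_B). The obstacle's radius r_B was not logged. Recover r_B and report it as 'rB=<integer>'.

m = 28
d = (9, 1);  v_rel = (1, -1),  |v_rel|² = 2
v_rel×d = (1)·(1) − (-1)·(9) = 10
since m = R²·2 − 10²:  R² = (100 + 28) / 2 = 64
R = √64 = 8  ⇒  r_B = 8 − 3 = 5

rB=5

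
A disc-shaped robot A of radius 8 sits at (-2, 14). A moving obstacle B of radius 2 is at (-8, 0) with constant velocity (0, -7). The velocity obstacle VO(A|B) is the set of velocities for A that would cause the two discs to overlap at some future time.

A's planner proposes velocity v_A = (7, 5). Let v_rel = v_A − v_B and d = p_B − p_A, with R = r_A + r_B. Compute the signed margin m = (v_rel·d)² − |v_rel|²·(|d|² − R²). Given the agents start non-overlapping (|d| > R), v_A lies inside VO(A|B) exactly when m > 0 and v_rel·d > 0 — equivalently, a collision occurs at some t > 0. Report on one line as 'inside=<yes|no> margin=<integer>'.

d = (-6, -14),  |d|² = 232;  R = 8+2 = 10,  c = 232−10² = 132
v_rel = (7, 12),  |v_rel|² = 193;  v_rel·d = (7)·(-6) + (12)·(-14) = -210
193·t² + 420·t + 132 = 0  ⇒  m = (-210)² − 193·132 = 18624
m = 18624 > 0,  v_rel·d = -210 < 0  ⇒  outside

inside=no margin=18624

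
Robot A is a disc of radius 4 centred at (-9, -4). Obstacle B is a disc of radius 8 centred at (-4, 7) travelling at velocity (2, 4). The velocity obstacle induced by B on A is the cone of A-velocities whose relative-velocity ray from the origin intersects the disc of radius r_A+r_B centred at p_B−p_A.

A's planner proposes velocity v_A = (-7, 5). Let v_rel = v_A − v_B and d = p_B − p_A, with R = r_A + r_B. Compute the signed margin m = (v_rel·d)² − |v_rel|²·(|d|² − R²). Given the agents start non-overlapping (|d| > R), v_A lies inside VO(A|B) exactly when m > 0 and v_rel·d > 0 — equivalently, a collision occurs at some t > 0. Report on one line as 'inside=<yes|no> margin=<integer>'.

d = (5, 11),  |d|² = 146;  R = 4+8 = 12,  c = 146−12² = 2
v_rel = (-9, 1),  |v_rel|² = 82;  v_rel·d = (-9)·(5) + (1)·(11) = -34
82·t² + 68·t + 2 = 0  ⇒  m = (-34)² − 82·2 = 992
m = 992 > 0,  v_rel·d = -34 < 0  ⇒  outside

inside=no margin=992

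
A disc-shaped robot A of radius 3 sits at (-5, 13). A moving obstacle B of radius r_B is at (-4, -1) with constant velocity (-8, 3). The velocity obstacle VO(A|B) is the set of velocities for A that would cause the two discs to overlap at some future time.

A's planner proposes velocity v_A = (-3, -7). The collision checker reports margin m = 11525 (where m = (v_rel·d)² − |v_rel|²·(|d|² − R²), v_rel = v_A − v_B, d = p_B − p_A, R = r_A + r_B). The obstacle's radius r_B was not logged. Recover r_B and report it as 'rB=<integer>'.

m = 11525
d = (1, -14);  v_rel = (5, -10),  |v_rel|² = 125
v_rel×d = (5)·(-14) − (-10)·(1) = -60
since m = R²·125 − (-60)²:  R² = (3600 + 11525) / 125 = 121
R = √121 = 11  ⇒  r_B = 11 − 3 = 8

rB=8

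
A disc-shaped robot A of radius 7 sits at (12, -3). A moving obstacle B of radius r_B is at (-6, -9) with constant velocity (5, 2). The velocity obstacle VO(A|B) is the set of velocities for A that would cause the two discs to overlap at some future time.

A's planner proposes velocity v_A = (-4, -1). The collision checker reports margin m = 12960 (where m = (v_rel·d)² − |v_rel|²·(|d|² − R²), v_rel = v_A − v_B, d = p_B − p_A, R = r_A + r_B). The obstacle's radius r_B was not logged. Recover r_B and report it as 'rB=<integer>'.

m = 12960
d = (-18, -6);  v_rel = (-9, -3),  |v_rel|² = 90
v_rel×d = (-9)·(-6) − (-3)·(-18) = 0
since m = R²·90 − 0²:  R² = (0 + 12960) / 90 = 144
R = √144 = 12  ⇒  r_B = 12 − 7 = 5

rB=5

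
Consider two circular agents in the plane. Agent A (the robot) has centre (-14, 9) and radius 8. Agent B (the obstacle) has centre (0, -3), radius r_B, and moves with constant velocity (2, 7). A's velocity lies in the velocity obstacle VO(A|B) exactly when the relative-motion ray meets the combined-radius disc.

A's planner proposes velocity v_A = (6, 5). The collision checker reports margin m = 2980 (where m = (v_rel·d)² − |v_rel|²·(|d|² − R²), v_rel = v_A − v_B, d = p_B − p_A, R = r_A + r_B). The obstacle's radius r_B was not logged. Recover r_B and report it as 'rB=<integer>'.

m = 2980
d = (14, -12);  v_rel = (4, -2),  |v_rel|² = 20
v_rel×d = (4)·(-12) − (-2)·(14) = -20
since m = R²·20 − (-20)²:  R² = (400 + 2980) / 20 = 169
R = √169 = 13  ⇒  r_B = 13 − 8 = 5

rB=5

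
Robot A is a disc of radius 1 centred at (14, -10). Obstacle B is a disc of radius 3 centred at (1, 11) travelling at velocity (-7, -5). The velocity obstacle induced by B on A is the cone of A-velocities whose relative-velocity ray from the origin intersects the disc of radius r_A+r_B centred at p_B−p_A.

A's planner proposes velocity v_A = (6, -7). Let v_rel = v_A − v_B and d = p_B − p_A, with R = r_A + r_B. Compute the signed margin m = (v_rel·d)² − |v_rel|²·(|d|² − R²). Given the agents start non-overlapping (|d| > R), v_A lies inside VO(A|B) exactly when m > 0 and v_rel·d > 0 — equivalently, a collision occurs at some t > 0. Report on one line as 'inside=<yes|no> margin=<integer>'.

d = (-13, 21),  |d|² = 610;  R = 1+3 = 4,  c = 610−4² = 594
v_rel = (13, -2),  |v_rel|² = 173;  v_rel·d = (13)·(-13) + (-2)·(21) = -211
173·t² + 422·t + 594 = 0  ⇒  m = (-211)² − 173·594 = -58241
m = -58241 < 0,  v_rel·d = -211 < 0  ⇒  outside

inside=no margin=-58241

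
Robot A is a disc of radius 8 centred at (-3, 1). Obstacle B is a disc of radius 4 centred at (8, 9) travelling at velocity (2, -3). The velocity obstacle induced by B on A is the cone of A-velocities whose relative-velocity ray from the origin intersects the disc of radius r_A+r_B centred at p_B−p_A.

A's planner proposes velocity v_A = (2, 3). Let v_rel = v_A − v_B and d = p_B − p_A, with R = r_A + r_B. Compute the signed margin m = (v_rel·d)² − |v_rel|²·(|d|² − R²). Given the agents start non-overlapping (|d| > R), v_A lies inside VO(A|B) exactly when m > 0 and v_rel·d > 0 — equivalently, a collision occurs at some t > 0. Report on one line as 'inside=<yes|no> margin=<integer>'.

d = (11, 8),  |d|² = 185;  R = 8+4 = 12,  c = 185−12² = 41
v_rel = (0, 6),  |v_rel|² = 36;  v_rel·d = (0)·(11) + (6)·(8) = 48
36·t² − 96·t + 41 = 0  ⇒  m = 48² − 36·41 = 828
m = 828 > 0,  v_rel·d = 48 > 0  ⇒  inside

inside=yes margin=828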